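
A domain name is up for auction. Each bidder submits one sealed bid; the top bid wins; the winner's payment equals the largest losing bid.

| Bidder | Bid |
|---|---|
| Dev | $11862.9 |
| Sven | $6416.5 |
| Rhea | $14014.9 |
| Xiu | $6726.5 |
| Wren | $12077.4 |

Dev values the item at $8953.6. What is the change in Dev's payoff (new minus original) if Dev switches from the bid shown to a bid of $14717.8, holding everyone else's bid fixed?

−$5061.3

The highest bid among the other bidders is $14014.9; Dev's bid doesn't change that.
Original bid $11862.9: Dev is not highest (top rival bid is $14014.9); payoff $0.
Alternative bid $14717.8: Dev is highest, pays the top rival bid $14014.9; payoff $8953.6 − $14014.9 = −$5061.3.
Change in payoff = −$5061.3 − ($0) = −$5061.3.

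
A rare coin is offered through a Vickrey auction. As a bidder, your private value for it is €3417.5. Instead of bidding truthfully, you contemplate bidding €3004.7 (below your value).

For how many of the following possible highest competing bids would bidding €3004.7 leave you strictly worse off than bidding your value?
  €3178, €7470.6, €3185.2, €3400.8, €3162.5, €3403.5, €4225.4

5

The deviation hurts exactly when the highest competing bid lies strictly between €3004.7 and €3417.5 — underbidding then forfeits a profitable win.
€3178: inside the interval → strictly worse (loss €239.5).
€7470.6: above both → same outcome either way.
€3185.2: inside the interval → strictly worse (loss €232.3).
€3400.8: inside the interval → strictly worse (loss €16.7).
€3162.5: inside the interval → strictly worse (loss €255).
€3403.5: inside the interval → strictly worse (loss €14).
€4225.4: above both → same outcome either way.
Count: 5.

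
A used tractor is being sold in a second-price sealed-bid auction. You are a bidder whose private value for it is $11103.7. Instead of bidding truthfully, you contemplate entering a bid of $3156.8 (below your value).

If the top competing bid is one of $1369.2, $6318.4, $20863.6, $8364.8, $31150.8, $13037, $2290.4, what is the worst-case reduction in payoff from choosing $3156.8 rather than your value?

$4785.3

$1369.2: same outcome either way → loss $0.
$6318.4: truthful gives $4785.3, deviation gives $0 → loss $4785.3.
$20863.6: same outcome either way → loss $0.
$8364.8: truthful gives $2738.9, deviation gives $0 → loss $2738.9.
$31150.8: same outcome either way → loss $0.
$13037: same outcome either way → loss $0.
$2290.4: same outcome either way → loss $0.
Maximum loss: $4785.3.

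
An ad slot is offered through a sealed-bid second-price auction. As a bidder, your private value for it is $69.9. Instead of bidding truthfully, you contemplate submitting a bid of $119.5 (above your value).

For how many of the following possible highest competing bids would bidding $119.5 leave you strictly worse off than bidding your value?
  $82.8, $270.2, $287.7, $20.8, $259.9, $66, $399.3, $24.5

1

The deviation hurts exactly when the highest competing bid lies strictly between $69.9 and $119.5 — overbidding then wins at a price above your value.
$82.8: inside the interval → strictly worse (loss $12.9).
$270.2: above both → same outcome either way.
$287.7: above both → same outcome either way.
$20.8: below both → same outcome either way.
$259.9: above both → same outcome either way.
$66: below both → same outcome either way.
$399.3: above both → same outcome either way.
$24.5: below both → same outcome either way.
Count: 1.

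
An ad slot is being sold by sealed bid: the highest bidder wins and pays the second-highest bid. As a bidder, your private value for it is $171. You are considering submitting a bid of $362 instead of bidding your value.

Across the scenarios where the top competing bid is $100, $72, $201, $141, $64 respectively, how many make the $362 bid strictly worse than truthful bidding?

1

The deviation hurts exactly when the highest competing bid lies strictly between $171 and $362 — overbidding then wins at a price above your value.
$100: below both → same outcome either way.
$72: below both → same outcome either way.
$201: inside the interval → strictly worse (loss $30).
$141: below both → same outcome either way.
$64: below both → same outcome either way.
Count: 1.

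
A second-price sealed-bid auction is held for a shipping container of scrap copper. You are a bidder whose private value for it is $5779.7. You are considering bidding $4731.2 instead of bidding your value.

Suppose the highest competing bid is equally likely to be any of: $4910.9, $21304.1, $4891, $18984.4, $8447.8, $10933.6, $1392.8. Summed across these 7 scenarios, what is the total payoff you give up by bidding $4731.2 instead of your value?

$1757.5

The deviation costs you only when the competing bid falls strictly between $4731.2 and $5779.7; elsewhere both bids give the same outcome.
$4910.9: truthful payoff $868.8, deviation payoff $0 → loss $868.8.
$21304.1: outcomes coincide → loss $0.
$4891: truthful payoff $888.7, deviation payoff $0 → loss $888.7.
$18984.4: outcomes coincide → loss $0.
$8447.8: outcomes coincide → loss $0.
$10933.6: outcomes coincide → loss $0.
$1392.8: outcomes coincide → loss $0.
Total loss = $868.8 + $888.7 = $1757.5.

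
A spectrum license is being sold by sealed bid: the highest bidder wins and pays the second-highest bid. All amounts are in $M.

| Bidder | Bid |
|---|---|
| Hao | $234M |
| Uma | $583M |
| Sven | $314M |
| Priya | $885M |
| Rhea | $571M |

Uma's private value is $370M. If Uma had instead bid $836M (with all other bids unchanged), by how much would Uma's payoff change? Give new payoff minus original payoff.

$0M

The highest bid among the other bidders is $885M; Uma's bid doesn't change that.
Original bid $583M: Uma is not highest (top rival bid is $885M); payoff $0M.
Alternative bid $836M: Uma is not highest (top rival bid is $885M); payoff $0M.
Change in payoff = $0M − ($0M) = $0M.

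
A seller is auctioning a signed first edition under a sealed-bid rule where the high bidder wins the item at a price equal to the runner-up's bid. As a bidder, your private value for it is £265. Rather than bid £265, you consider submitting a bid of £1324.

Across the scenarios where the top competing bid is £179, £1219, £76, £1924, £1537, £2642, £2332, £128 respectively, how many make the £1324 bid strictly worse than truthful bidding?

The deviation hurts exactly when the highest competing bid lies strictly between £265 and £1324 — overbidding then wins at a price above your value.
£179: below both → same outcome either way.
£1219: inside the interval → strictly worse (loss £954).
£76: below both → same outcome either way.
£1924: above both → same outcome either way.
£1537: above both → same outcome either way.
£2642: above both → same outcome either way.
£2332: above both → same outcome either way.
£128: below both → same outcome either way.
Count: 1.

1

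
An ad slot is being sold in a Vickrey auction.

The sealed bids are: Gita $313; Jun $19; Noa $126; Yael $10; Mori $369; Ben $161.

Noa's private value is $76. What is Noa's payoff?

$0

Highest bid: Mori at $369, so Mori wins.
Second-highest bid: Gita at $313 — that is the price the winner pays.
Noa did not win, so Noa pays nothing and receives nothing: payoff $0.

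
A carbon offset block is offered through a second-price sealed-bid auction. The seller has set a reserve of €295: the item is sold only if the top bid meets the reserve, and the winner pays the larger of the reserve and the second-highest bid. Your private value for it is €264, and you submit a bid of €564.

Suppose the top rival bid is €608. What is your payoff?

Your bid €564 is below the highest competing bid €608, so you lose. Payoff €0.

€0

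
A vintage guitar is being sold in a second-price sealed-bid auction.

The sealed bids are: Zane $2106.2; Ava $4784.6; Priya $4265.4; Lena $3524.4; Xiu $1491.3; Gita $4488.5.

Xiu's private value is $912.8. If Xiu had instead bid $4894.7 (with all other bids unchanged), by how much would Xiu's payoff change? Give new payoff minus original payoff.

The highest bid among the other bidders is $4784.6; Xiu's bid doesn't change that.
Original bid $1491.3: Xiu is not highest (top rival bid is $4784.6); payoff $0.
Alternative bid $4894.7: Xiu is highest, pays the top rival bid $4784.6; payoff $912.8 − $4784.6 = −$3871.8.
Change in payoff = −$3871.8 − ($0) = −$3871.8.

−$3871.8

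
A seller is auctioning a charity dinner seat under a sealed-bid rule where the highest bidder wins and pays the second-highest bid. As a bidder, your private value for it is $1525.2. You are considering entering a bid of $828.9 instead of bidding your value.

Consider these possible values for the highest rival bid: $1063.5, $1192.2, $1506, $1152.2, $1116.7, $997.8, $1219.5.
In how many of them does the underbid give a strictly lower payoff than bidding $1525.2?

The deviation hurts exactly when the highest competing bid lies strictly between $828.9 and $1525.2 — underbidding then forfeits a profitable win.
$1063.5: inside the interval → strictly worse (loss $461.7).
$1192.2: inside the interval → strictly worse (loss $333).
$1506: inside the interval → strictly worse (loss $19.2).
$1152.2: inside the interval → strictly worse (loss $373).
$1116.7: inside the interval → strictly worse (loss $408.5).
$997.8: inside the interval → strictly worse (loss $527.4).
$1219.5: inside the interval → strictly worse (loss $305.7).
Count: 7.

7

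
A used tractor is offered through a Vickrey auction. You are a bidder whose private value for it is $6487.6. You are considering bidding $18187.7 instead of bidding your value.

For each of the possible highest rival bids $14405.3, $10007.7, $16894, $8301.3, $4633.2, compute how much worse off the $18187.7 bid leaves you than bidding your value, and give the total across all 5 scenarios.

The deviation costs you only when the competing bid falls strictly between $6487.6 and $18187.7; elsewhere both bids give the same outcome.
$14405.3: truthful payoff $0, deviation payoff −$7917.7 → loss $7917.7.
$10007.7: truthful payoff $0, deviation payoff −$3520.1 → loss $3520.1.
$16894: truthful payoff $0, deviation payoff −$10406.4 → loss $10406.4.
$8301.3: truthful payoff $0, deviation payoff −$1813.7 → loss $1813.7.
$4633.2: outcomes coincide → loss $0.
Total loss = $7917.7 + $3520.1 + $10406.4 + $1813.7 = $23657.9.

$23657.9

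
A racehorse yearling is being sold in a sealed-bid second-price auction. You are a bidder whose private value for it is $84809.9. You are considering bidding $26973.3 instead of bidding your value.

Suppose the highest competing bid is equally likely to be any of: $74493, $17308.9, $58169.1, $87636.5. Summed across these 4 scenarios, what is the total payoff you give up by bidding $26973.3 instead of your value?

$36957.7

The deviation costs you only when the competing bid falls strictly between $26973.3 and $84809.9; elsewhere both bids give the same outcome.
$74493: truthful payoff $10316.9, deviation payoff $0 → loss $10316.9.
$17308.9: outcomes coincide → loss $0.
$58169.1: truthful payoff $26640.8, deviation payoff $0 → loss $26640.8.
$87636.5: outcomes coincide → loss $0.
Total loss = $10316.9 + $26640.8 = $36957.7.
Truthful bidding weakly dominates here: raising your bid can only win items priced above your value, and lowering it can only forfeit items priced below.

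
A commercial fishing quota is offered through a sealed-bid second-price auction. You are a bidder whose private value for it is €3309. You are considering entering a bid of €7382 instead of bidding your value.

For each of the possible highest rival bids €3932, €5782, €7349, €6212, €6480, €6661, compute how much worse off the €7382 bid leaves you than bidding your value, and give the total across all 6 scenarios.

€16562

The deviation costs you only when the competing bid falls strictly between €3309 and €7382; elsewhere both bids give the same outcome.
€3932: truthful payoff €0, deviation payoff −€623 → loss €623.
€5782: truthful payoff €0, deviation payoff −€2473 → loss €2473.
€7349: truthful payoff €0, deviation payoff −€4040 → loss €4040.
€6212: truthful payoff €0, deviation payoff −€2903 → loss €2903.
€6480: truthful payoff €0, deviation payoff −€3171 → loss €3171.
€6661: truthful payoff €0, deviation payoff −€3352 → loss €3352.
Total loss = €623 + €2473 + €4040 + €2903 + €3171 + €3352 = €16562.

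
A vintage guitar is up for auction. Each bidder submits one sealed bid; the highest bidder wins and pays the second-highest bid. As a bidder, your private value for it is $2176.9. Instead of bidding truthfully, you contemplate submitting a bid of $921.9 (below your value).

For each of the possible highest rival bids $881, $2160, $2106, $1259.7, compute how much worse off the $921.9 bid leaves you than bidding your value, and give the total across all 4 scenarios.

The deviation costs you only when the competing bid falls strictly between $921.9 and $2176.9; elsewhere both bids give the same outcome.
$881: outcomes coincide → loss $0.
$2160: truthful payoff $16.9, deviation payoff $0 → loss $16.9.
$2106: truthful payoff $70.9, deviation payoff $0 → loss $70.9.
$1259.7: truthful payoff $917.2, deviation payoff $0 → loss $917.2.
Total loss = $16.9 + $70.9 + $917.2 = $1005.

$1005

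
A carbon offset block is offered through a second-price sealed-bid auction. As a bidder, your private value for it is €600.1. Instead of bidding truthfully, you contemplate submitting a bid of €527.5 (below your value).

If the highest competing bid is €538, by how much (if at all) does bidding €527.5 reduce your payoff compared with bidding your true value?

Bidding your value €600.1: you win (since €600.1 > €538) and pay €538. Payoff €62.1.
Bidding €527.5: you lose. Payoff €0.
The competing bid €538 lies between your shaded bid and your value, so underbidding forfeits an item you could have won at a profitable price.
Loss from deviating = €62.1 − (€0) = €62.1.

€62.1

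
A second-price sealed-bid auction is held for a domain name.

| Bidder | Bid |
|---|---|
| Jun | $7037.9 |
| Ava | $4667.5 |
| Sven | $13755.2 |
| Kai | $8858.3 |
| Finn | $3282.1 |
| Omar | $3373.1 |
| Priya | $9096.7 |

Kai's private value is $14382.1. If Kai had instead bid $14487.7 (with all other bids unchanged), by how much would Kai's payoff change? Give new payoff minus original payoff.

The highest bid among the other bidders is $13755.2; Kai's bid doesn't change that.
Original bid $8858.3: Kai is not highest (top rival bid is $13755.2); payoff $0.
Alternative bid $14487.7: Kai is highest, pays the top rival bid $13755.2; payoff $14382.1 − $13755.2 = $626.9.
Change in payoff = $626.9 − ($0) = $626.9.

$626.9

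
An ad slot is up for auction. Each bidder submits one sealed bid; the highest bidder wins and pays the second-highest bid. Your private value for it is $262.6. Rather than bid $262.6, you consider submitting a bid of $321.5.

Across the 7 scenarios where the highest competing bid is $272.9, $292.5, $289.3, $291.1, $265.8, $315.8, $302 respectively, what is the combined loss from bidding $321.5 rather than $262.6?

$191.2

The deviation costs you only when the competing bid falls strictly between $262.6 and $321.5; elsewhere both bids give the same outcome.
$272.9: truthful payoff $0, deviation payoff −$10.3 → loss $10.3.
$292.5: truthful payoff $0, deviation payoff −$29.9 → loss $29.9.
$289.3: truthful payoff $0, deviation payoff −$26.7 → loss $26.7.
$291.1: truthful payoff $0, deviation payoff −$28.5 → loss $28.5.
$265.8: truthful payoff $0, deviation payoff −$3.2 → loss $3.2.
$315.8: truthful payoff $0, deviation payoff −$53.2 → loss $53.2.
$302: truthful payoff $0, deviation payoff −$39.4 → loss $39.4.
Total loss = $10.3 + $29.9 + $26.7 + $28.5 + $3.2 + $53.2 + $39.4 = $191.2.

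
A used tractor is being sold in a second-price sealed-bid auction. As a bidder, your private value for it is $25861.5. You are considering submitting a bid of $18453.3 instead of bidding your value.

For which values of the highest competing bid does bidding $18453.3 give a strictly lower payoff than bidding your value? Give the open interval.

($18453.3, $25861.5)

If the competing bid is below $18453.3, both bids win at the same price — no difference.
If it is above $25861.5, both bids lose — no difference.
If it lies strictly between $18453.3 and $25861.5, bidding your value wins at a price below your value (positive payoff) while bidding $18453.3 loses (payoff 0).
So the deviation strictly hurts on the open interval ($18453.3, $25861.5).
Because the price is fixed by the runner-up's bid, deviating from your value can only change a good outcome into a bad one — never the reverse.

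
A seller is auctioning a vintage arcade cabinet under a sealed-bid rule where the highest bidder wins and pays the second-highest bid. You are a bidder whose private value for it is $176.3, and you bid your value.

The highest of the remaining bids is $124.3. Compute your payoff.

$52

Your bid $176.3 exceeds the highest competing bid $124.3, so you win.
In a second-price auction the winner pays the second-highest bid, $124.3.
Payoff = value − price = $176.3 − $124.3 = $52.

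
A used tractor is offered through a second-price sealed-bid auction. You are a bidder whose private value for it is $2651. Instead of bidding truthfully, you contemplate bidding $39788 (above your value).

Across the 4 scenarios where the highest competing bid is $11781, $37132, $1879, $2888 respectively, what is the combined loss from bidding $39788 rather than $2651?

$43848

The deviation costs you only when the competing bid falls strictly between $2651 and $39788; elsewhere both bids give the same outcome.
$11781: truthful payoff $0, deviation payoff −$9130 → loss $9130.
$37132: truthful payoff $0, deviation payoff −$34481 → loss $34481.
$1879: outcomes coincide → loss $0.
$2888: truthful payoff $0, deviation payoff −$237 → loss $237.
Total loss = $9130 + $34481 + $237 = $43848.
Truthful bidding weakly dominates here: raising your bid can only win items priced above your value, and lowering it can only forfeit items priced below.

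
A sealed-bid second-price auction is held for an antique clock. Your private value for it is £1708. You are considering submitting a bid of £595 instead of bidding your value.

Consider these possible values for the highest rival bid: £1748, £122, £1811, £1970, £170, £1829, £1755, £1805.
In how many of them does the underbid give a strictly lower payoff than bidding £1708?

The deviation hurts exactly when the highest competing bid lies strictly between £595 and £1708 — underbidding then forfeits a profitable win.
£1748: above both → same outcome either way.
£122: below both → same outcome either way.
£1811: above both → same outcome either way.
£1970: above both → same outcome either way.
£170: below both → same outcome either way.
£1829: above both → same outcome either way.
£1755: above both → same outcome either way.
£1805: above both → same outcome either way.
Count: 0.

0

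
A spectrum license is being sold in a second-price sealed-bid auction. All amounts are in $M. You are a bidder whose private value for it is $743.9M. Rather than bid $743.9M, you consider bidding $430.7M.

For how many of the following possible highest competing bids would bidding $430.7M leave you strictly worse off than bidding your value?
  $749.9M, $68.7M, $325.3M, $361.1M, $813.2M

0

The deviation hurts exactly when the highest competing bid lies strictly between $430.7M and $743.9M — underbidding then forfeits a profitable win.
$749.9M: above both → same outcome either way.
$68.7M: below both → same outcome either way.
$325.3M: below both → same outcome either way.
$361.1M: below both → same outcome either way.
$813.2M: above both → same outcome either way.
Count: 0.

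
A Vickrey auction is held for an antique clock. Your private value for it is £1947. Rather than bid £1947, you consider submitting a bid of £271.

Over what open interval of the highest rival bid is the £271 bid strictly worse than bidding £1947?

If the competing bid is below £271, both bids win at the same price — no difference.
If it is above £1947, both bids lose — no difference.
If it lies strictly between £271 and £1947, bidding your value wins at a price below your value (positive payoff) while bidding £271 loses (payoff 0).
So the deviation strictly hurts on the open interval (£271, £1947).
Because the price is fixed by the runner-up's bid, deviating from your value can only change a good outcome into a bad one — never the reverse.

(£271, £1947)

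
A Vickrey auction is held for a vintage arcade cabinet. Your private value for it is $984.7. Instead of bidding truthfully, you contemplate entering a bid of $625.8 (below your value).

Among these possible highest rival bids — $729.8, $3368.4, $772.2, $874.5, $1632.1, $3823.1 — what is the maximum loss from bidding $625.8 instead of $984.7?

$254.9

$729.8: truthful gives $254.9, deviation gives $0 → loss $254.9.
$3368.4: same outcome either way → loss $0.
$772.2: truthful gives $212.5, deviation gives $0 → loss $212.5.
$874.5: truthful gives $110.2, deviation gives $0 → loss $110.2.
$1632.1: same outcome either way → loss $0.
$3823.1: same outcome either way → loss $0.
Maximum loss: $254.9.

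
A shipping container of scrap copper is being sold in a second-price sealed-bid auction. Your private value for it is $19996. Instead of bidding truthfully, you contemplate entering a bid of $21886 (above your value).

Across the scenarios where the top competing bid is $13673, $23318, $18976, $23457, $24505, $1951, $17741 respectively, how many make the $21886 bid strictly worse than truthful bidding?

The deviation hurts exactly when the highest competing bid lies strictly between $19996 and $21886 — overbidding then wins at a price above your value.
$13673: below both → same outcome either way.
$23318: above both → same outcome either way.
$18976: below both → same outcome either way.
$23457: above both → same outcome either way.
$24505: above both → same outcome either way.
$1951: below both → same outcome either way.
$17741: below both → same outcome either way.
Count: 0.

0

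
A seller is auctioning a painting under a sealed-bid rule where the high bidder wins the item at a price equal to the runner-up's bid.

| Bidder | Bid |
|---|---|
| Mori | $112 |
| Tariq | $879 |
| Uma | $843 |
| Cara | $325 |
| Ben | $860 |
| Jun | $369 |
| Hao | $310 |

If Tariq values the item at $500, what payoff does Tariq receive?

Highest bid: Tariq at $879, so Tariq wins.
Second-highest bid: Ben at $860 — that is the price the winner pays.
Tariq's payoff = value − price = $500 − $860 = −$360.

−$360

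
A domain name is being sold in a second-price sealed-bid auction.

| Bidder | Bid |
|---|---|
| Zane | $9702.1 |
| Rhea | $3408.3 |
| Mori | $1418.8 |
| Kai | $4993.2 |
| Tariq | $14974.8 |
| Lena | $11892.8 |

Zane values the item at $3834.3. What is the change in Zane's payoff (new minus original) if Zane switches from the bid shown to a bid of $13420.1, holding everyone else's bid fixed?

The highest bid among the other bidders is $14974.8; Zane's bid doesn't change that.
Original bid $9702.1: Zane is not highest (top rival bid is $14974.8); payoff $0.
Alternative bid $13420.1: Zane is not highest (top rival bid is $14974.8); payoff $0.
Change in payoff = $0 − ($0) = $0.

$0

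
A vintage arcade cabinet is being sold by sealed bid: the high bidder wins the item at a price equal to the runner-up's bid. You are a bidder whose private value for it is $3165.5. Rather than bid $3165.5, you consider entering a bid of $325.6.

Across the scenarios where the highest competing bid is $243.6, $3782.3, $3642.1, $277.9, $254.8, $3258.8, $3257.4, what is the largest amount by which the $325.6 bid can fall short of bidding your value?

$243.6: same outcome either way → loss $0.
$3782.3: same outcome either way → loss $0.
$3642.1: same outcome either way → loss $0.
$277.9: same outcome either way → loss $0.
$254.8: same outcome either way → loss $0.
$3258.8: same outcome either way → loss $0.
$3257.4: same outcome either way → loss $0.
Maximum loss: $0.

$0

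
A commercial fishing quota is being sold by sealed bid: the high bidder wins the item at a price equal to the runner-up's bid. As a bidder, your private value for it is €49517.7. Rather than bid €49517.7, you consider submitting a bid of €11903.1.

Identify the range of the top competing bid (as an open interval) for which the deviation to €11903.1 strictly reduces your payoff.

(€11903.1, €49517.7)

If the competing bid is below €11903.1, both bids win at the same price — no difference.
If it is above €49517.7, both bids lose — no difference.
If it lies strictly between €11903.1 and €49517.7, bidding your value wins at a price below your value (positive payoff) while bidding €11903.1 loses (payoff 0).
So the deviation strictly hurts on the open interval (€11903.1, €49517.7).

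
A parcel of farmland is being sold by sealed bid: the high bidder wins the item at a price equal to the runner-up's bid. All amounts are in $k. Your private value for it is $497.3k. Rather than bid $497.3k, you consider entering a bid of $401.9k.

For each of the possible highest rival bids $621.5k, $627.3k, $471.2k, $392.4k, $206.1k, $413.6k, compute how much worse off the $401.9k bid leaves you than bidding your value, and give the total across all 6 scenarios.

$109.8k

The deviation costs you only when the competing bid falls strictly between $401.9k and $497.3k; elsewhere both bids give the same outcome.
$621.5k: outcomes coincide → loss $0k.
$627.3k: outcomes coincide → loss $0k.
$471.2k: truthful payoff $26.1k, deviation payoff $0k → loss $26.1k.
$392.4k: outcomes coincide → loss $0k.
$206.1k: outcomes coincide → loss $0k.
$413.6k: truthful payoff $83.7k, deviation payoff $0k → loss $83.7k.
Total loss = $26.1k + $83.7k = $109.8k.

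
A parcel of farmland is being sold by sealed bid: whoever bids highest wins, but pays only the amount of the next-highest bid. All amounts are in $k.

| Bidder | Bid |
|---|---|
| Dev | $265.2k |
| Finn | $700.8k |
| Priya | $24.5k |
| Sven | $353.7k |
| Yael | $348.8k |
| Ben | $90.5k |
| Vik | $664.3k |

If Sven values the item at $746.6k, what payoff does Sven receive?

Highest bid: Finn at $700.8k, so Finn wins.
Second-highest bid: Vik at $664.3k — that is the price the winner pays.
Sven did not win, so Sven pays nothing and receives nothing: payoff $0k.

$0k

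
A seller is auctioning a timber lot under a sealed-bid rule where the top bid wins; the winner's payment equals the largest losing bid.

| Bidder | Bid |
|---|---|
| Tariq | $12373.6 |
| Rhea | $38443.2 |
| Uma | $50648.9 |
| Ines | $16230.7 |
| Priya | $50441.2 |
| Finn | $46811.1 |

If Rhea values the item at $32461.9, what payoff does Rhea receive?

Highest bid: Uma at $50648.9, so Uma wins.
Second-highest bid: Priya at $50441.2 — that is the price the winner pays.
Rhea did not win, so Rhea pays nothing and receives nothing: payoff $0.

$0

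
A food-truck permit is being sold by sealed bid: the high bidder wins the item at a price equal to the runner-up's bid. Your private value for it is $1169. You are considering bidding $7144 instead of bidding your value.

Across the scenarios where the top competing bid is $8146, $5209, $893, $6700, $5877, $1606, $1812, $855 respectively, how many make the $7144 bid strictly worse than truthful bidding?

5

The deviation hurts exactly when the highest competing bid lies strictly between $1169 and $7144 — overbidding then wins at a price above your value.
$8146: above both → same outcome either way.
$5209: inside the interval → strictly worse (loss $4040).
$893: below both → same outcome either way.
$6700: inside the interval → strictly worse (loss $5531).
$5877: inside the interval → strictly worse (loss $4708).
$1606: inside the interval → strictly worse (loss $437).
$1812: inside the interval → strictly worse (loss $643).
$855: below both → same outcome either way.
Count: 5.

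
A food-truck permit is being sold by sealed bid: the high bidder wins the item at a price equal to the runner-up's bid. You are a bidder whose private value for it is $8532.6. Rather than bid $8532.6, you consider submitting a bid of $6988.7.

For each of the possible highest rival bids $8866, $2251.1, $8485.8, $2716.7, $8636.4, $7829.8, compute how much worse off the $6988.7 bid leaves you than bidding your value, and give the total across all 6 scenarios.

The deviation costs you only when the competing bid falls strictly between $6988.7 and $8532.6; elsewhere both bids give the same outcome.
$8866: outcomes coincide → loss $0.
$2251.1: outcomes coincide → loss $0.
$8485.8: truthful payoff $46.8, deviation payoff $0 → loss $46.8.
$2716.7: outcomes coincide → loss $0.
$8636.4: outcomes coincide → loss $0.
$7829.8: truthful payoff $702.8, deviation payoff $0 → loss $702.8.
Total loss = $46.8 + $702.8 = $749.6.

$749.6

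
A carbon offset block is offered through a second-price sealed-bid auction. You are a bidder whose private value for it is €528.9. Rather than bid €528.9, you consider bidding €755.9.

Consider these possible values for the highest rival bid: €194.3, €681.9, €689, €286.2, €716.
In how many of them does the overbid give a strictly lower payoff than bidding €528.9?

3

The deviation hurts exactly when the highest competing bid lies strictly between €528.9 and €755.9 — overbidding then wins at a price above your value.
€194.3: below both → same outcome either way.
€681.9: inside the interval → strictly worse (loss €153).
€689: inside the interval → strictly worse (loss €160.1).
€286.2: below both → same outcome either way.
€716: inside the interval → strictly worse (loss €187.1).
Count: 3.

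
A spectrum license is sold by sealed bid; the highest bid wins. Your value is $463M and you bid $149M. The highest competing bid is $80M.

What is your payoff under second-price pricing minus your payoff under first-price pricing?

$69M

You have the highest bid, so you win under either rule.
Second-price: pay $80M → payoff $383M.
First-price: pay your own bid $149M → payoff $314M.
Difference = $383M − ($314M) = $69M.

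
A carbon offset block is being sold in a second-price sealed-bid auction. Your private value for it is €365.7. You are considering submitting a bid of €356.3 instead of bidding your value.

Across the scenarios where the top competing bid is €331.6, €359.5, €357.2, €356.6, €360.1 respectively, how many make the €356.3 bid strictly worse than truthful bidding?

The deviation hurts exactly when the highest competing bid lies strictly between €356.3 and €365.7 — underbidding then forfeits a profitable win.
€331.6: below both → same outcome either way.
€359.5: inside the interval → strictly worse (loss €6.2).
€357.2: inside the interval → strictly worse (loss €8.5).
€356.6: inside the interval → strictly worse (loss €9.1).
€360.1: inside the interval → strictly worse (loss €5.6).
Count: 4.

4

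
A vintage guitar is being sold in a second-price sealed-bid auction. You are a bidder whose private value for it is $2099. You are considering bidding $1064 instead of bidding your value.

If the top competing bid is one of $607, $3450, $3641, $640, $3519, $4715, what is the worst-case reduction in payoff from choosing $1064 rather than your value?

$0

$607: same outcome either way → loss $0.
$3450: same outcome either way → loss $0.
$3641: same outcome either way → loss $0.
$640: same outcome either way → loss $0.
$3519: same outcome either way → loss $0.
$4715: same outcome either way → loss $0.
Maximum loss: $0.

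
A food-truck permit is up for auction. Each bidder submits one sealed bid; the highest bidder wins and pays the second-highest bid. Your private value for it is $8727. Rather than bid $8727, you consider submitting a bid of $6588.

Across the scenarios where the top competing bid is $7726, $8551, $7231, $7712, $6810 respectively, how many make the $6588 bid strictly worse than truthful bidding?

5

The deviation hurts exactly when the highest competing bid lies strictly between $6588 and $8727 — underbidding then forfeits a profitable win.
$7726: inside the interval → strictly worse (loss $1001).
$8551: inside the interval → strictly worse (loss $176).
$7231: inside the interval → strictly worse (loss $1496).
$7712: inside the interval → strictly worse (loss $1015).
$6810: inside the interval → strictly worse (loss $1917).
Count: 5.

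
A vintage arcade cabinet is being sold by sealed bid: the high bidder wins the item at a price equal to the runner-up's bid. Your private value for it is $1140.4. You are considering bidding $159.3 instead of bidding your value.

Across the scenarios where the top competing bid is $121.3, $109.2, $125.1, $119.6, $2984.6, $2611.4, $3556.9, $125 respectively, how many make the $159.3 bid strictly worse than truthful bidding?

0

The deviation hurts exactly when the highest competing bid lies strictly between $159.3 and $1140.4 — underbidding then forfeits a profitable win.
$121.3: below both → same outcome either way.
$109.2: below both → same outcome either way.
$125.1: below both → same outcome either way.
$119.6: below both → same outcome either way.
$2984.6: above both → same outcome either way.
$2611.4: above both → same outcome either way.
$3556.9: above both → same outcome either way.
$125: below both → same outcome either way.
Count: 0.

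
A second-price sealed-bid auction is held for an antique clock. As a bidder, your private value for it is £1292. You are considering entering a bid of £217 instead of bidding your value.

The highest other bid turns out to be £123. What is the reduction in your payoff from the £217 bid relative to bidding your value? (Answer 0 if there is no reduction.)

£0

Bidding your value £1292: you win (since £1292 > £123) and pay £123. Payoff £1169.
Bidding £217: you win and pay £123. Payoff £1292 − £123 = £1169.
Difference = £1169 − £1169 = £0; both bids lead to the same outcome because the competing bid is below both your value and your alternative bid.
Truthful bidding weakly dominates here: raising your bid can only win items priced above your value, and lowering it can only forfeit items priced below.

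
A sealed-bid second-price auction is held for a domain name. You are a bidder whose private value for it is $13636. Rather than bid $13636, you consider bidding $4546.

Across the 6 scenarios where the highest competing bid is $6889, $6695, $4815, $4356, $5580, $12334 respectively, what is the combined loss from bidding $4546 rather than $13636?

The deviation costs you only when the competing bid falls strictly between $4546 and $13636; elsewhere both bids give the same outcome.
$6889: truthful payoff $6747, deviation payoff $0 → loss $6747.
$6695: truthful payoff $6941, deviation payoff $0 → loss $6941.
$4815: truthful payoff $8821, deviation payoff $0 → loss $8821.
$4356: outcomes coincide → loss $0.
$5580: truthful payoff $8056, deviation payoff $0 → loss $8056.
$12334: truthful payoff $1302, deviation payoff $0 → loss $1302.
Total loss = $6747 + $6941 + $8821 + $8056 + $1302 = $31867.
Truthful bidding weakly dominates here: raising your bid can only win items priced above your value, and lowering it can only forfeit items priced below.

$31867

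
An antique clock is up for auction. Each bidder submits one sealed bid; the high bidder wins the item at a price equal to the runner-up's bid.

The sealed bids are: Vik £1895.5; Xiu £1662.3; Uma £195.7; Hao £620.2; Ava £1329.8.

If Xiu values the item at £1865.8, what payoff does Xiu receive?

Highest bid: Vik at £1895.5, so Vik wins.
Second-highest bid: Xiu at £1662.3 — that is the price the winner pays.
Xiu did not win, so Xiu pays nothing and receives nothing: payoff £0.

£0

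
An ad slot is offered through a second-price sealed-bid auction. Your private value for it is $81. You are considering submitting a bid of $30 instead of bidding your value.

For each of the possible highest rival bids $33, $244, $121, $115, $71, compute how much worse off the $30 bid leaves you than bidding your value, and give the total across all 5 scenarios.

$58

The deviation costs you only when the competing bid falls strictly between $30 and $81; elsewhere both bids give the same outcome.
$33: truthful payoff $48, deviation payoff $0 → loss $48.
$244: outcomes coincide → loss $0.
$121: outcomes coincide → loss $0.
$115: outcomes coincide → loss $0.
$71: truthful payoff $10, deviation payoff $0 → loss $10.
Total loss = $48 + $10 = $58.
In a second-price auction your bid sets only whether you win, not what you pay, so bidding your true value is weakly dominant.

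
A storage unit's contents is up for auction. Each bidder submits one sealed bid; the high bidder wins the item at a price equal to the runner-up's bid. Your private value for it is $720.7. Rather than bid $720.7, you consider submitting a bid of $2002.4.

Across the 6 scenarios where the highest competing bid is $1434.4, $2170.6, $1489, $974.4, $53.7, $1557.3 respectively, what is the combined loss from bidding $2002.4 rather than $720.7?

The deviation costs you only when the competing bid falls strictly between $720.7 and $2002.4; elsewhere both bids give the same outcome.
$1434.4: truthful payoff $0, deviation payoff −$713.7 → loss $713.7.
$2170.6: outcomes coincide → loss $0.
$1489: truthful payoff $0, deviation payoff −$768.3 → loss $768.3.
$974.4: truthful payoff $0, deviation payoff −$253.7 → loss $253.7.
$53.7: outcomes coincide → loss $0.
$1557.3: truthful payoff $0, deviation payoff −$836.6 → loss $836.6.
Total loss = $713.7 + $768.3 + $253.7 + $836.6 = $2572.3.
Truthful bidding weakly dominates here: raising your bid can only win items priced above your value, and lowering it can only forfeit items priced below.

$2572.3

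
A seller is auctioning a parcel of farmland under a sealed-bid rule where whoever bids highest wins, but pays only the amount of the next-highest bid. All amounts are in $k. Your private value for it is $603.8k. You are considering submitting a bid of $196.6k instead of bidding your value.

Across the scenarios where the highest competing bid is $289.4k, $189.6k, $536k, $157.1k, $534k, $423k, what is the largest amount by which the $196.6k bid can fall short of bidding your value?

$289.4k: truthful gives $314.4k, deviation gives $0k → loss $314.4k.
$189.6k: same outcome either way → loss $0k.
$536k: truthful gives $67.8k, deviation gives $0k → loss $67.8k.
$157.1k: same outcome either way → loss $0k.
$534k: truthful gives $69.8k, deviation gives $0k → loss $69.8k.
$423k: truthful gives $180.8k, deviation gives $0k → loss $180.8k.
Maximum loss: $314.4k.

$314.4k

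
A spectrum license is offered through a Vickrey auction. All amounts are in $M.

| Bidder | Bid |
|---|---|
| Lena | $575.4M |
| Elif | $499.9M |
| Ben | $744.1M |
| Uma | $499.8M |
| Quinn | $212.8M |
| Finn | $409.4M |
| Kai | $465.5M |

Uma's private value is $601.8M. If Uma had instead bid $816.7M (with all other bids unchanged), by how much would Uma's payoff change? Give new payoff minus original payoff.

The highest bid among the other bidders is $744.1M; Uma's bid doesn't change that.
Original bid $499.8M: Uma is not highest (top rival bid is $744.1M); payoff $0M.
Alternative bid $816.7M: Uma is highest, pays the top rival bid $744.1M; payoff $601.8M − $744.1M = −$142.3M.
Change in payoff = −$142.3M − ($0M) = −$142.3M.

−$142.3M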